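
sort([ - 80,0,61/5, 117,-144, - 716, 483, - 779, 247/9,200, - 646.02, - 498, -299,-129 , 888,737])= [ - 779 , - 716, - 646.02, - 498, - 299, - 144, - 129, - 80, 0, 61/5, 247/9, 117,200,  483,737,888 ]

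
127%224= 127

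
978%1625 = 978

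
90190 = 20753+69437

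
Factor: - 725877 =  - 3^2 * 59^1 * 1367^1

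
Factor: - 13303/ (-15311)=53^1*61^( - 1)  =  53/61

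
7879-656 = 7223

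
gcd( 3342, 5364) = 6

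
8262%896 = 198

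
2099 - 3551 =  - 1452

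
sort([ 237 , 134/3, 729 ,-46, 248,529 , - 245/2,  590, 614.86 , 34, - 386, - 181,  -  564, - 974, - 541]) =[ - 974 , - 564, - 541, - 386, - 181, - 245/2, - 46,34,134/3, 237, 248,529, 590, 614.86,729]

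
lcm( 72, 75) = 1800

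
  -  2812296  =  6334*( - 444)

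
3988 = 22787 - 18799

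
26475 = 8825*3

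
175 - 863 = -688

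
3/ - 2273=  - 3/2273 = - 0.00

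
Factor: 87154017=3^1*1171^1 *24809^1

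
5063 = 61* 83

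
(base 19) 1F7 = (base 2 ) 1010001101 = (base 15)2d8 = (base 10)653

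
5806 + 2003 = 7809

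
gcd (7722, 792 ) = 198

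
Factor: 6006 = 2^1*3^1*7^1 * 11^1*13^1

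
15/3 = 5 = 5.00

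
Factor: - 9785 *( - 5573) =54531805=5^1*19^1*103^1 * 5573^1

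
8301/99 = 2767/33  =  83.85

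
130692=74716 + 55976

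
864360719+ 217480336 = 1081841055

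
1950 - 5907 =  - 3957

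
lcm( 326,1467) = 2934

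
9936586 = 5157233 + 4779353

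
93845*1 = 93845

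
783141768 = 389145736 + 393996032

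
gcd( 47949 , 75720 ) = 3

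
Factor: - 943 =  - 23^1*41^1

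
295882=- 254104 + 549986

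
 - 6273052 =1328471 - 7601523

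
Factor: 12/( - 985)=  - 2^2*3^1*5^( - 1 )  *197^(-1)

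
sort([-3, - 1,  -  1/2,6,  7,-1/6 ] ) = [  -  3, - 1 , - 1/2, - 1/6, 6,7 ]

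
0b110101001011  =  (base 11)2614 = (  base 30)3ND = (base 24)5LJ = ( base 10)3403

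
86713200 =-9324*(- 9300 )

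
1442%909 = 533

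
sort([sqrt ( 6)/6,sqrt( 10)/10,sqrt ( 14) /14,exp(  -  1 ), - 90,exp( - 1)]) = [ - 90,  sqrt(14)/14, sqrt(10) /10,exp( - 1) , exp( - 1),sqrt( 6)/6]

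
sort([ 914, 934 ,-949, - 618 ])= [-949 , - 618, 914,  934]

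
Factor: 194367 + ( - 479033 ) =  - 284666 = - 2^1*317^1*449^1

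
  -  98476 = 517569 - 616045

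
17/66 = 17/66  =  0.26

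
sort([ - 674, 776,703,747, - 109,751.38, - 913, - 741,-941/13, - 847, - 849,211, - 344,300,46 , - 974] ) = [ - 974 , - 913, - 849,-847, - 741, - 674, - 344, - 109,- 941/13,  46,211, 300,703,747, 751.38,776] 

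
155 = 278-123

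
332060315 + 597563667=929623982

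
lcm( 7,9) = 63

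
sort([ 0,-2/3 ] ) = [ - 2/3,  0]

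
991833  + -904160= 87673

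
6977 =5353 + 1624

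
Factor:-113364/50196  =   - 3^1*67^1*89^( - 1 ) = - 201/89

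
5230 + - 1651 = 3579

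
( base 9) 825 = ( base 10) 671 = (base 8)1237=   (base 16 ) 29f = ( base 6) 3035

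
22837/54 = 22837/54 = 422.91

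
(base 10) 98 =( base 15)68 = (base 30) 38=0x62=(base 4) 1202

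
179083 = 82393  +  96690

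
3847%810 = 607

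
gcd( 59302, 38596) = 2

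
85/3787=85/3787 = 0.02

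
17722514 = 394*44981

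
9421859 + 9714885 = 19136744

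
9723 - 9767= -44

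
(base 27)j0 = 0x201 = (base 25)kd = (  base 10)513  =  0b1000000001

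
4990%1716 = 1558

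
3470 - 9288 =  -  5818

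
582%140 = 22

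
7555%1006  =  513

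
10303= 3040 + 7263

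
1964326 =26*75551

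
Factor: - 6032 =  - 2^4*13^1*29^1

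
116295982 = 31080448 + 85215534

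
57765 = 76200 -18435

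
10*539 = 5390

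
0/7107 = 0 = 0.00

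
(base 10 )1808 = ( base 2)11100010000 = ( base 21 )422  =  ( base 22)3g4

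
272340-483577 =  - 211237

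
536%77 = 74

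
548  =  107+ 441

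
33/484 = 3/44 = 0.07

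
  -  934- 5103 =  - 6037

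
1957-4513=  - 2556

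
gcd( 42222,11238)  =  6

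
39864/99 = 402+2/3 = 402.67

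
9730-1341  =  8389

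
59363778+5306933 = 64670711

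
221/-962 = -17/74 = - 0.23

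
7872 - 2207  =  5665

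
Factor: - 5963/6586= -67/74 = -2^(-1 )*37^( - 1)*67^1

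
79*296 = 23384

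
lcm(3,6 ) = 6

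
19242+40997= 60239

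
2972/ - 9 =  - 331 + 7/9 = -  330.22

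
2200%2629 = 2200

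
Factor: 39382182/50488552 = 19691091/25244276 = 2^( - 2 ) * 3^2 * 7^2*73^(- 1) * 44651^1*86453^( - 1)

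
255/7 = 36 + 3/7=36.43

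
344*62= 21328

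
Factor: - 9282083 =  - 9282083^1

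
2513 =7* 359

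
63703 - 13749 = 49954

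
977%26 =15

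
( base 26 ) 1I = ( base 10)44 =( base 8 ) 54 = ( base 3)1122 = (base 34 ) 1a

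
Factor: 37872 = 2^4*3^2*263^1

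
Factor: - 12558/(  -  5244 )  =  91/38 =2^( - 1 )*7^1*13^1 * 19^( - 1)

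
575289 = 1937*297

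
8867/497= 8867/497 = 17.84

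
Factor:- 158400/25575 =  - 2^6 * 3^1*31^(-1) = - 192/31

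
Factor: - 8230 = -2^1*5^1*823^1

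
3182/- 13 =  - 3182/13=- 244.77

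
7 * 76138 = 532966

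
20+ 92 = 112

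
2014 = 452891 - 450877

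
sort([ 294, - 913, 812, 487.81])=[ - 913, 294,487.81, 812]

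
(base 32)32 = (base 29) 3B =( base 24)42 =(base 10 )98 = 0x62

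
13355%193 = 38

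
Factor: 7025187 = 3^1*13^1*61^1 * 2953^1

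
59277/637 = 59277/637 = 93.06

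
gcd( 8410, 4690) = 10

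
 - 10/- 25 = 2/5=0.40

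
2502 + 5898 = 8400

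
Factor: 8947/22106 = 2^( - 1)*7^(-1)* 23^1*389^1*1579^( - 1 )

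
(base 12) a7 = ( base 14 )91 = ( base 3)11201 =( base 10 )127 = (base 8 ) 177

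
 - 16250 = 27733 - 43983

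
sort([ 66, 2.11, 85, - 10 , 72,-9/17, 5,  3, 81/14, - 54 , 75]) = [ - 54, -10,-9/17, 2.11,3, 5, 81/14,66, 72,  75,85 ]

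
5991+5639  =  11630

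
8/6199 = 8/6199 = 0.00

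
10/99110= 1/9911 =0.00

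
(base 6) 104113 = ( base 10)8685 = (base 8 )20755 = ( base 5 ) 234220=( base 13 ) 3C51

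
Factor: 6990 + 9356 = 16346 = 2^1*11^1*743^1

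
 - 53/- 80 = 53/80 =0.66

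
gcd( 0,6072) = 6072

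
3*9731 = 29193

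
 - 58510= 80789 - 139299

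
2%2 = 0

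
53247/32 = 1663+31/32  =  1663.97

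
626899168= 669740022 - 42840854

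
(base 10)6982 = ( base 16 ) 1b46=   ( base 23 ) d4d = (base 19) 1069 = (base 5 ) 210412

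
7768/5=1553 + 3/5=1553.60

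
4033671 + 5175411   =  9209082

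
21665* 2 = 43330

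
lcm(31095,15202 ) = 684090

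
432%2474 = 432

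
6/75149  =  6/75149 =0.00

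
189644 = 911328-721684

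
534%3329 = 534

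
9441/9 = 1049= 1049.00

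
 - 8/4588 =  - 2/1147 = - 0.00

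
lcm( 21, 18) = 126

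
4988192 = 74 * 67408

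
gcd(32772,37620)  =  12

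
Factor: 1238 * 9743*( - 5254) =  - 63372875836 = - 2^2*37^1 * 71^1*619^1*9743^1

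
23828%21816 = 2012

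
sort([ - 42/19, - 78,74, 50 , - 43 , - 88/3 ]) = [ - 78, - 43, - 88/3, - 42/19,50, 74 ]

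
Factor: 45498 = 2^1 * 3^1*7583^1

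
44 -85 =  - 41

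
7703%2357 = 632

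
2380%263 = 13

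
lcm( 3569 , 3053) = 253399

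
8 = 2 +6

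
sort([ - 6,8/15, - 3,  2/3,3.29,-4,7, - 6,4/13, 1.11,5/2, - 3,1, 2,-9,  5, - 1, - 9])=[ - 9, - 9,- 6, - 6  , - 4, - 3, - 3, - 1,4/13,  8/15, 2/3, 1, 1.11,2,5/2,3.29,5, 7 ]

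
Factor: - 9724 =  - 2^2*11^1*13^1*17^1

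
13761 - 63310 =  - 49549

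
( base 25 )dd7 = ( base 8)20411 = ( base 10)8457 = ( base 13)3b07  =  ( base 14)3121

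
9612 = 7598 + 2014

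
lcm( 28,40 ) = 280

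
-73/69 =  -2+65/69 = -1.06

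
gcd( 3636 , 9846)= 18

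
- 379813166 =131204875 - 511018041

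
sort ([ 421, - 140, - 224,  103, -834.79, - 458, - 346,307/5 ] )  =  [ - 834.79,-458, - 346, - 224, - 140, 307/5, 103, 421]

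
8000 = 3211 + 4789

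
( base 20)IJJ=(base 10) 7599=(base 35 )674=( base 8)16657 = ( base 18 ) 1583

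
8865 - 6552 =2313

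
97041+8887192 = 8984233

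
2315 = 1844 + 471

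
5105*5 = 25525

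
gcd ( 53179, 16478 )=749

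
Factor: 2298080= 2^5*5^1*53^1*271^1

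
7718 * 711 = 5487498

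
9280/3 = 3093+1/3 = 3093.33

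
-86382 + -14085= - 100467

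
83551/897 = 6427/69 = 93.14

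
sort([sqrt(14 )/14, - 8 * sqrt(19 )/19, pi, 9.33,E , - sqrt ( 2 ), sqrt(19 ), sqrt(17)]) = [ - 8*sqrt(19 )/19, - sqrt( 2 ),sqrt( 14 ) /14, E, pi , sqrt ( 17), sqrt(19 ), 9.33]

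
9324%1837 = 139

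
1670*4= 6680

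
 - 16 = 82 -98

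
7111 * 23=163553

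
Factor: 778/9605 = 2^1*5^( -1)*17^( - 1)*113^(-1)  *389^1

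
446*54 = 24084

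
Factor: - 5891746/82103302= - 2945873/41051651 = - 7^1*17^( - 1)*61^1 * 6899^1*2414803^( - 1) 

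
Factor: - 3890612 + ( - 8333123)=-5^1*421^1*5807^1   =  - 12223735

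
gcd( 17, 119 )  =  17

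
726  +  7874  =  8600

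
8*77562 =620496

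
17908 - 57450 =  -39542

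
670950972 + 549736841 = 1220687813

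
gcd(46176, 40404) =5772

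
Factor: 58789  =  58789^1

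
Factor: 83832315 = 3^1 * 5^1*7^1* 798403^1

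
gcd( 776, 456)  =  8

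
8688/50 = 173 + 19/25 = 173.76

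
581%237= 107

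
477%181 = 115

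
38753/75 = 516+ 53/75 = 516.71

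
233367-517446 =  - 284079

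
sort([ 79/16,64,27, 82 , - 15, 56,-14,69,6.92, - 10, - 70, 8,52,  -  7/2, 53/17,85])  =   [ - 70,-15,  -  14, - 10, - 7/2 , 53/17, 79/16, 6.92,8,27, 52,56,  64, 69,82 , 85]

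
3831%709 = 286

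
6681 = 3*2227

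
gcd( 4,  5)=1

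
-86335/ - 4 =21583  +  3/4= 21583.75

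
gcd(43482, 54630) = 6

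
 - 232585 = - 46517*5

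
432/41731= 432/41731 = 0.01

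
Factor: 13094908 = 2^2*41^1*79847^1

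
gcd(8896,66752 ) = 64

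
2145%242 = 209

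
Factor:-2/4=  - 1/2 = - 2^ ( - 1)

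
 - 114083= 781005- 895088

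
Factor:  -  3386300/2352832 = -846575/588208 = -2^( - 4 )*5^2*97^(-1)*379^( - 1 )*33863^1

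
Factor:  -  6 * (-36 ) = 2^3 *3^3   =  216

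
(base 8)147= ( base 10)103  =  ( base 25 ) 43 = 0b1100111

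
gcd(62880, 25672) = 8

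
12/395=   12/395 = 0.03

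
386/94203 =386/94203 = 0.00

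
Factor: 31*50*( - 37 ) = - 2^1*5^2*31^1*37^1 = -57350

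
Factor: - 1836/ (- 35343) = 4/77  =  2^2 *7^( - 1 )*11^(  -  1) 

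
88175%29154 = 713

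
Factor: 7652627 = 131^1*58417^1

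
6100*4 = 24400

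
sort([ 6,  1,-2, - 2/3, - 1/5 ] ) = [ - 2, - 2/3, - 1/5,1,6 ]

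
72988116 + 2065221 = 75053337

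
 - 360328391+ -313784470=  - 674112861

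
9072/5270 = 4536/2635 = 1.72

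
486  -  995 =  - 509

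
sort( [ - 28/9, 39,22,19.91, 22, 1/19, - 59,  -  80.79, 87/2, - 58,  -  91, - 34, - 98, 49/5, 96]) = [ - 98 , - 91,- 80.79, - 59, - 58, - 34,-28/9 , 1/19, 49/5, 19.91, 22,22,39, 87/2,96 ]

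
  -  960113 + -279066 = - 1239179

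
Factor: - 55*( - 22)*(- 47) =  - 2^1 * 5^1*11^2*47^1=- 56870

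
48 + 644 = 692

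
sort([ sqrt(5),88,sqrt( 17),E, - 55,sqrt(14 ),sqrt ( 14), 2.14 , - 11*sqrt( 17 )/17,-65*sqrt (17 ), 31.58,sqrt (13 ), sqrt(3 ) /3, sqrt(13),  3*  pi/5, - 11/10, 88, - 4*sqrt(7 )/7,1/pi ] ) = [ - 65*sqrt(17 ), - 55, - 11*sqrt(17 )/17, - 4*sqrt( 7)/7, - 11/10,1/pi, sqrt(3 )/3, 3*pi/5 , 2.14,sqrt(5), E, sqrt ( 13), sqrt (13),  sqrt(14), sqrt(14),sqrt(17 ), 31.58, 88  ,  88] 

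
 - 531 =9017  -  9548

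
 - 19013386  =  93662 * ( - 203)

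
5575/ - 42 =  - 5575/42 = - 132.74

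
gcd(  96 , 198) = 6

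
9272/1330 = 244/35  =  6.97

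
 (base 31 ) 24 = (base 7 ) 123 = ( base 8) 102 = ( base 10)66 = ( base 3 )2110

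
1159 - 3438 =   -  2279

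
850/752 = 425/376 = 1.13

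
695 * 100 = 69500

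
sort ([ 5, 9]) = [ 5,9]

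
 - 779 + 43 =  - 736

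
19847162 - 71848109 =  - 52000947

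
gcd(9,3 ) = 3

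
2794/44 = 127/2 = 63.50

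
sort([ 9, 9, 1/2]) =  [ 1/2, 9,9 ]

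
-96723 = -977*99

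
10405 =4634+5771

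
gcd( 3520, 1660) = 20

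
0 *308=0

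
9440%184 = 56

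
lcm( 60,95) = 1140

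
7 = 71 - 64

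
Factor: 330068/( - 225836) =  - 13^( - 1)*19^1 = - 19/13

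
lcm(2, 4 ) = 4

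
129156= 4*32289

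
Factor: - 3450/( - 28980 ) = 2^(  -  1) * 3^(-1 )*5^1*7^( - 1 )= 5/42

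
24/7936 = 3/992 = 0.00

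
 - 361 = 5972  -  6333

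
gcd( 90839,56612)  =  1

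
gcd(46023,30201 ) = 3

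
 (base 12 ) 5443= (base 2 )10010000110011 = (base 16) 2433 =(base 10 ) 9267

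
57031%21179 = 14673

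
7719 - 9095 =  - 1376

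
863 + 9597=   10460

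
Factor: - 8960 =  - 2^8*5^1*7^1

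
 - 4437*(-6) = 26622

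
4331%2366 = 1965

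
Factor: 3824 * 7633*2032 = 2^8 * 17^1*127^1*239^1*449^1 = 59311218944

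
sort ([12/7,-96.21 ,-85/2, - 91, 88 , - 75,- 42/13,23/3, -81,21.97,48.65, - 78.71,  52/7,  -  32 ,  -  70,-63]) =[ - 96.21,-91, - 81, - 78.71,-75,-70,-63, - 85/2, - 32, - 42/13  ,  12/7,52/7,23/3,21.97, 48.65,88 ] 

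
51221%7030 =2011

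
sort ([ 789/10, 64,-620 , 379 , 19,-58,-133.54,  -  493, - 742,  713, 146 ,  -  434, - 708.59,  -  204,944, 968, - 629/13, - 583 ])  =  [ - 742, - 708.59, - 620, - 583 , - 493, - 434,-204, - 133.54,  -  58,-629/13, 19,64,  789/10,146, 379,713,944 , 968]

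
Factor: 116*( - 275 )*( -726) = 2^3*3^1*5^2*11^3*29^1 = 23159400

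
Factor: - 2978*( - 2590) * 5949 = 2^2*3^2 * 5^1*7^1 * 37^1 * 661^1*1489^1=45884755980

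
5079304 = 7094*716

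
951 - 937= 14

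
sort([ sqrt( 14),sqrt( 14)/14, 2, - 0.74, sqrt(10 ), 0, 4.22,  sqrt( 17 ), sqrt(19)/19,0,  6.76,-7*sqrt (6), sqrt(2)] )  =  [ - 7 *sqrt( 6),  -  0.74, 0, 0 , sqrt ( 19)/19, sqrt( 14)/14, sqrt (2), 2, sqrt( 10 ),sqrt( 14),  sqrt( 17 ),4.22, 6.76 ] 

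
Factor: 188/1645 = 4/35 = 2^2*5^(-1)*7^( - 1)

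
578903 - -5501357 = 6080260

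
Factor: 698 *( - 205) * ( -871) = 124631390 = 2^1*5^1*13^1*41^1*67^1*349^1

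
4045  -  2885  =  1160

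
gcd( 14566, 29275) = 1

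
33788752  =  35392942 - 1604190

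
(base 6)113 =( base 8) 55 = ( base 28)1h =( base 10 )45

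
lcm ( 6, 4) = 12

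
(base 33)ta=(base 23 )1J1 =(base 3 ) 1022211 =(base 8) 1707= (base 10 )967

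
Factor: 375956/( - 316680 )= - 2^ ( - 1)*3^( - 1)*5^(-1)*13^( - 1)*463^1 = - 463/390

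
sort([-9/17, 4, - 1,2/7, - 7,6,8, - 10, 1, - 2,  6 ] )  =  [-10,-7, - 2, - 1,-9/17, 2/7,1 , 4, 6,  6,8]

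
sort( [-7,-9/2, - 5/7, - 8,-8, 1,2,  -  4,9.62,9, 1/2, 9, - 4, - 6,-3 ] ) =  [ - 8,-8, - 7, - 6, - 9/2, - 4,  -  4, - 3, - 5/7,1/2,1, 2,9,9, 9.62] 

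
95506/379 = 95506/379 = 251.99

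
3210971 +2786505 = 5997476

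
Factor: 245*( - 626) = -2^1*5^1* 7^2*313^1 = - 153370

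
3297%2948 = 349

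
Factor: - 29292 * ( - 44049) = 1290283308   =  2^2*3^2*2441^1*14683^1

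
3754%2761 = 993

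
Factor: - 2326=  - 2^1* 1163^1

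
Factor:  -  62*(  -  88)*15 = 2^4*3^1*5^1*11^1*31^1 = 81840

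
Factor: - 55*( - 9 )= 3^2*5^1*11^1 = 495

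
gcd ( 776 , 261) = 1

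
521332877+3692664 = 525025541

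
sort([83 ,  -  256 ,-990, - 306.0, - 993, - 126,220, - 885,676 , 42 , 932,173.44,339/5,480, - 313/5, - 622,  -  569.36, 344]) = [ - 993,- 990, - 885, - 622 , - 569.36,  -  306.0, - 256 , - 126 , - 313/5, 42, 339/5,  83, 173.44  ,  220, 344, 480, 676, 932]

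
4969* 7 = 34783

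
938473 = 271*3463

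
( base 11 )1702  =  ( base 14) b1a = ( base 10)2180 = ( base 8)4204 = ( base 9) 2882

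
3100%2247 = 853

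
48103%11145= 3523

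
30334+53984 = 84318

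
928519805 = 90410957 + 838108848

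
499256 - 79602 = 419654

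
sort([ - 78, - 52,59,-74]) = [-78,-74, - 52,59]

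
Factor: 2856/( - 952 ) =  - 3 = - 3^1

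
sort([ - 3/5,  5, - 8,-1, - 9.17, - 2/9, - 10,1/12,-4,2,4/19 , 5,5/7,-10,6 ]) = [-10 ,-10 ,-9.17 , - 8, - 4, - 1,-3/5 ,-2/9, 1/12,  4/19 , 5/7, 2 , 5, 5,6 ]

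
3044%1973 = 1071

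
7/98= 1/14 = 0.07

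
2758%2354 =404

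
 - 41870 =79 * ( - 530)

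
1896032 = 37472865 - 35576833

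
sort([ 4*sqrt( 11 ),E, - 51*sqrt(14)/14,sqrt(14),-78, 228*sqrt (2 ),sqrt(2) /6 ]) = [  -  78, - 51* sqrt( 14) /14 , sqrt( 2) /6, E, sqrt( 14),4*sqrt(11),228*sqrt(2 ) ]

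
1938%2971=1938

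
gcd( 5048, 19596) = 4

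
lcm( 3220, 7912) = 276920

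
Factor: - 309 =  - 3^1*103^1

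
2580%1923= 657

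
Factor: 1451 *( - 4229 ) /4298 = - 2^(-1)* 7^( - 1) * 307^(-1)*1451^1*4229^1=   -  6136279/4298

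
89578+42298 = 131876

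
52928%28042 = 24886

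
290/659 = 290/659 = 0.44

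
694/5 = 138 + 4/5 = 138.80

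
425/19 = 22 + 7/19=22.37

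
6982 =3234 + 3748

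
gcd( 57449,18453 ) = 1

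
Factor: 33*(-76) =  - 2^2*3^1*11^1*19^1=-  2508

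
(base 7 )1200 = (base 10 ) 441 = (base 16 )1b9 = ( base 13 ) 27c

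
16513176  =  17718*932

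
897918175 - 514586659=383331516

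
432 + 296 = 728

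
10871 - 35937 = -25066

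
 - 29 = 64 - 93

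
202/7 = 28+6/7 = 28.86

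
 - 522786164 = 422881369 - 945667533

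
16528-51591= -35063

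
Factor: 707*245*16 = 2^4*5^1 * 7^3*101^1 = 2771440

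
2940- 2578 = 362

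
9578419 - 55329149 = -45750730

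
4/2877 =4/2877 = 0.00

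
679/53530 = 679/53530 =0.01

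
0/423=0=0.00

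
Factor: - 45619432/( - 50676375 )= 2^3*3^( - 1 ) *5^( - 3) * 17^1*53^1*337^ ( - 1) * 401^( - 1 )*6329^1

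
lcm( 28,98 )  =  196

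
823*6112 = 5030176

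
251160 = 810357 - 559197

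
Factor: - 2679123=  - 3^1*893041^1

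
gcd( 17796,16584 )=12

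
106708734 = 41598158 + 65110576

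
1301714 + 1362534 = 2664248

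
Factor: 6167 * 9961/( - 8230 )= - 61429487/8230 = - 2^( - 1)*5^( - 1 )*7^2*823^( - 1) * 881^1*1423^1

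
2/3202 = 1/1601  =  0.00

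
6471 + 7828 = 14299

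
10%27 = 10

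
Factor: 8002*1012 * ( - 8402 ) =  - 68039597648 = - 2^4*11^1 *23^1*4001^1 * 4201^1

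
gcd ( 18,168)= 6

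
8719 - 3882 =4837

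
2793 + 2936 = 5729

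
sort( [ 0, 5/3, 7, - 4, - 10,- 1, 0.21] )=[-10, - 4, - 1, 0,0.21,  5/3, 7 ]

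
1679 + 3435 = 5114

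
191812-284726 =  - 92914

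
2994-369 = 2625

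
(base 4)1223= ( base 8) 153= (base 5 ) 412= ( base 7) 212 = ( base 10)107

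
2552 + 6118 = 8670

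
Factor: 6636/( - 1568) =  - 2^(-3)*3^1*7^ ( - 1)*79^1 = - 237/56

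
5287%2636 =15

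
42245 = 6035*7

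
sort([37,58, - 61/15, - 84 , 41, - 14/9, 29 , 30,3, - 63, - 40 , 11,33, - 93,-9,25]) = [-93, - 84, - 63, - 40, - 9,  -  61/15,  -  14/9,3,  11,25,29,30, 33, 37,41, 58 ] 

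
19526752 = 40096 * 487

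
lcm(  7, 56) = 56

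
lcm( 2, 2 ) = 2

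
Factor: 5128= 2^3*  641^1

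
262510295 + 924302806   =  1186813101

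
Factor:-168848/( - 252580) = 2^2*5^(-1)* 61^1*73^( - 1) = 244/365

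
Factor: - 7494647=  -  293^1*25579^1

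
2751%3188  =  2751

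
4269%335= 249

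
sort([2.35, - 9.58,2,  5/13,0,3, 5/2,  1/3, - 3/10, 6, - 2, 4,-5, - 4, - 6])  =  [ - 9.58,-6 , - 5, - 4, - 2, - 3/10,0, 1/3,5/13,  2,2.35,5/2,3,4,  6]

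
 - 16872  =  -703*24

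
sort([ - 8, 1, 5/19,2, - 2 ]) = [ - 8 ,- 2, 5/19,1, 2 ] 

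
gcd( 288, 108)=36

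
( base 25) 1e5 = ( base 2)1111010100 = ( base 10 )980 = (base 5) 12410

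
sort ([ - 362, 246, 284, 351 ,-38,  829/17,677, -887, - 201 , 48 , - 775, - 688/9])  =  [ -887, - 775, - 362, - 201, - 688/9 , - 38, 48  ,  829/17, 246, 284, 351,  677 ] 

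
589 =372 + 217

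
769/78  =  769/78= 9.86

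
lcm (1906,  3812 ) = 3812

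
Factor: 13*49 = 637 = 7^2*13^1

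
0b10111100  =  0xbc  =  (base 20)98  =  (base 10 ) 188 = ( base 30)68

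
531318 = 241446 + 289872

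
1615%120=55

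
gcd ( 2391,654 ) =3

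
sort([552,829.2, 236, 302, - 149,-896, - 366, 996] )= [ -896, - 366, - 149,236,  302,552, 829.2,996] 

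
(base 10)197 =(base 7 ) 401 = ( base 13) 122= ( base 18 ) ah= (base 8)305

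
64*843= 53952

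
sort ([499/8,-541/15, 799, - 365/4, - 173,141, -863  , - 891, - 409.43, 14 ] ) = [ - 891, - 863, - 409.43, - 173, - 365/4,-541/15 , 14,499/8,141,799 ] 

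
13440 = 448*30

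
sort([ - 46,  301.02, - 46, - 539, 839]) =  [- 539, - 46, - 46,301.02, 839]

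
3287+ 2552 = 5839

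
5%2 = 1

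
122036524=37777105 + 84259419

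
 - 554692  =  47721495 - 48276187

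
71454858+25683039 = 97137897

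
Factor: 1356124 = 2^2 * 7^2 * 11^1 * 17^1*37^1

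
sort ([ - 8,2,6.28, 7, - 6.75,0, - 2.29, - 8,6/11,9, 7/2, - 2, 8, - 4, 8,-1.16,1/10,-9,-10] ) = [- 10,  -  9, - 8,  -  8,  -  6.75,  -  4 , - 2.29,-2, - 1.16,0, 1/10 , 6/11,2,7/2,  6.28, 7, 8, 8, 9]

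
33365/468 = 71 + 137/468 = 71.29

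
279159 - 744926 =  - 465767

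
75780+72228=148008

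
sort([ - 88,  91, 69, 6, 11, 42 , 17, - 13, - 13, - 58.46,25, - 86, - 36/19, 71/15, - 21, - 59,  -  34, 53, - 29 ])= [ - 88,-86, - 59, - 58.46, - 34, - 29, - 21, - 13 ,  -  13, - 36/19, 71/15, 6, 11,17, 25, 42,53, 69,91 ] 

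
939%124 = 71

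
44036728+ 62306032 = 106342760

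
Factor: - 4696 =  -2^3*587^1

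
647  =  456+191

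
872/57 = 15 + 17/57 = 15.30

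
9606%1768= 766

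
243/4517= 243/4517 = 0.05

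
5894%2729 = 436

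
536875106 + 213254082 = 750129188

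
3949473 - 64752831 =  - 60803358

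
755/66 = 755/66 = 11.44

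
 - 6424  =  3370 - 9794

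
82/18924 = 41/9462 = 0.00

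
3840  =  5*768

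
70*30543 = 2138010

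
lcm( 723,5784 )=5784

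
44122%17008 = 10106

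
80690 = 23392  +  57298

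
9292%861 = 682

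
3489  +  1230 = 4719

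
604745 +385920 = 990665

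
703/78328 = 703/78328  =  0.01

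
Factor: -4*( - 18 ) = 72 = 2^3 * 3^2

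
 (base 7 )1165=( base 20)11J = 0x1B7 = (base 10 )439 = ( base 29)F4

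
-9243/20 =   -  9243/20 = -462.15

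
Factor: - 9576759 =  - 3^1*3192253^1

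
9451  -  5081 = 4370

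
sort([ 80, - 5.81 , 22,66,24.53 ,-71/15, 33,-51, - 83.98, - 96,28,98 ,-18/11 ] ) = [ - 96, -83.98,-51, - 5.81, -71/15,- 18/11, 22,24.53 , 28, 33,  66,80,  98]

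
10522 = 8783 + 1739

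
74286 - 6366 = 67920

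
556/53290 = 278/26645 = 0.01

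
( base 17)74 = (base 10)123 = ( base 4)1323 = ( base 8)173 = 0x7B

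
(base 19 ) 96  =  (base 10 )177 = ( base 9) 216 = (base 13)108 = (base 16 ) b1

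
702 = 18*39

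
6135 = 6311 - 176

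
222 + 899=1121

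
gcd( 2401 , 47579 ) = 49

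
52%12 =4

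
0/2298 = 0 = 0.00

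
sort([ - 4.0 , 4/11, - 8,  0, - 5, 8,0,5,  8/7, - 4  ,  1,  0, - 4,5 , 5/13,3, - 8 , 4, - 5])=[ - 8, - 8,  -  5, - 5,-4.0,  -  4, - 4,0, 0,0,4/11, 5/13,1, 8/7,  3, 4,5, 5, 8]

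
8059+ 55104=63163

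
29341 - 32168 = -2827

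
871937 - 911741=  -39804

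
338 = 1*338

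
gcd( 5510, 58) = 58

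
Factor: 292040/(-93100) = - 298/95 = -2^1*5^( - 1)*19^(-1 )* 149^1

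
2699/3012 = 2699/3012 =0.90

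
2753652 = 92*29931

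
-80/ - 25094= 40/12547 =0.00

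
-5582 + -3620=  - 9202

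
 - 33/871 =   -  33/871  =  - 0.04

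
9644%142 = 130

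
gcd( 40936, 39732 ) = 1204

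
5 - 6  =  -1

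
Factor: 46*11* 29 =14674 = 2^1 * 11^1*23^1*29^1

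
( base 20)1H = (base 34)13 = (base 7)52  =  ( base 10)37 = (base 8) 45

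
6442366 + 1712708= 8155074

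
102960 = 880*117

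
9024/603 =14+194/201 = 14.97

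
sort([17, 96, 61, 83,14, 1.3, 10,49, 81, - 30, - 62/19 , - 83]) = [ - 83, - 30,  -  62/19,1.3,10,14, 17,49, 61, 81,83, 96 ]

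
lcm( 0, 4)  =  0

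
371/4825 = 371/4825 = 0.08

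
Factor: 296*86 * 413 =2^4 *7^1* 37^1*43^1*59^1= 10513328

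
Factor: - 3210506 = - 2^1*13^1* 19^1*67^1*97^1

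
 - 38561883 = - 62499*617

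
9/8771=9/8771 = 0.00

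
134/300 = 67/150 = 0.45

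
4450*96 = 427200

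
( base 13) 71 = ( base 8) 134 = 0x5c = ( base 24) 3K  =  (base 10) 92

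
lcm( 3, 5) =15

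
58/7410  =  29/3705  =  0.01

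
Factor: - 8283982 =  - 2^1*7^1 *563^1*1051^1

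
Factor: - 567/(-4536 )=1/8 =2^(-3 ) 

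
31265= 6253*5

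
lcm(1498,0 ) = 0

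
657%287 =83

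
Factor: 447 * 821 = 3^1*149^1*821^1 = 366987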